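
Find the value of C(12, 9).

C(12,9) = C(12,3) by symmetry.
C(12,3) = (12·11·10) / 3! = 1320 / 6 = 220.

220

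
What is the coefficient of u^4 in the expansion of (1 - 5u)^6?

9375

The general term is C(6,j)·(1)^j·(-5u)^(6-j); the u^4 term has j = 2.
C(6,2) = 15.
Coefficient = C(6,2) · (-5)^4 = 15 · 625 = 9375.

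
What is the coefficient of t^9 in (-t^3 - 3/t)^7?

-945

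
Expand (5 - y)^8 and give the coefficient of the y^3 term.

The general term is C(8,j)·(5)^j·(-y)^(8-j); the y^3 term has j = 5.
C(8,5) = 56.
Coefficient = C(8,5) · 5^5 · (-1)^3 = 56 · 3125 · (-1) = -175000.

-175000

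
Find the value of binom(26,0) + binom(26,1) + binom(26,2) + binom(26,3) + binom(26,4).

1 + 26 + 325 + 2600 + 14950 = 17902.

17902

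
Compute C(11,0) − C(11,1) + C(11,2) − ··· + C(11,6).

The partial alternating sum Σ_{k=0}^{6} (−1)^k C(11,k) = (−1)^6 C(10,6) = 210.

210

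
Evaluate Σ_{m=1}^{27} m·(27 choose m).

1811939328

Differentiating (1+x)^27 and setting x=1: Σ m·C(27,m) = 27·2^26 = 1811939328.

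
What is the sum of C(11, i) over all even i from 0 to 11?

1024

Half of (1+1)^11 + (1−1)^11 gives the even-index sum: 2^10 = 1024.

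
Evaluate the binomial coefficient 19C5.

C(19,5) = (19·18·17·16·15) / 5! = 1395360 / 120 = 11628.

11628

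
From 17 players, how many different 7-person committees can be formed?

This is C(17,7) = 19448.

19448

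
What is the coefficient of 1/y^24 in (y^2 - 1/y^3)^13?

286

General term: C(13,j)·(y^2)^j·(-1/y^3)^(13-j), with y-exponent 2j − 3(13−j) = 5j − 39.
Set 5j − 39 = -24: j = 3.
C(13,3) = 286; 1^3 = 1; (-1)^10 = 1.
Coefficient = 286 · 1 · 1 = 286.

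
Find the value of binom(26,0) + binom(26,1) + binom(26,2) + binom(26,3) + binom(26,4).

17902

1 + 26 + 325 + 2600 + 14950 = 17902.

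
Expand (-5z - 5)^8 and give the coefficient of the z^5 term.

The general term is C(8,j)·(-5z)^j·(-5)^(8-j); the z^5 term has j = 5.
C(8,5) = 56.
Coefficient = C(8,5) · (-5)^5 · (-5)^3 = 56 · (-3125) · (-125) = 21875000.

21875000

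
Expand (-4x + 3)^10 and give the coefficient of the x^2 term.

The general term is C(10,j)·(-4x)^j·(3)^(10-j); the x^2 term has j = 2.
C(10,2) = 45.
Coefficient = C(10,2) · (-4)^2 · 3^8 = 45 · 16 · 6561 = 4723920.

4723920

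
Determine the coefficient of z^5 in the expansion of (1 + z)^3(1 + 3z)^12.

331155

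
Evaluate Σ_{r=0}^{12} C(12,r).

4096

Setting x = 1 in (1+x)^12 gives Σ C(12,r) = 2^12 = 4096.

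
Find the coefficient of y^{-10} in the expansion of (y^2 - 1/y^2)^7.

7

General term: C(7,j)·(y^2)^j·(-1/y^2)^(7-j), with y-exponent 2j − 2(7−j) = 4j − 14.
Set 4j − 14 = -10: j = 1.
C(7,1) = 7; 1^1 = 1; (-1)^6 = 1.
Coefficient = 7 · 1 · 1 = 7.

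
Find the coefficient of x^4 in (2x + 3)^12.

51963120

The general term is C(12,j)·(2x)^j·(3)^(12-j); the x^4 term has j = 4.
C(12,4) = 495.
Coefficient = C(12,4) · 2^4 · 3^8 = 495 · 16 · 6561 = 51963120.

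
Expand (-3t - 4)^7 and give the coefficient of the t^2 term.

-193536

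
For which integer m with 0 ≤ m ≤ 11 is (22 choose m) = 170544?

C(22,m) increases on 0 ≤ m ≤ 11. C(22,6) = 74613 and C(22,7) = 170544, so m = 7.

7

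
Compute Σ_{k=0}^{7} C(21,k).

198440

1 + 21 + 210 + 1330 + 5985 + 20349 + 54264 + 116280 = 198440.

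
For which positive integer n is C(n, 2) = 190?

n(n−1)/2 = 190 ⇒ n(n−1) = 380. Since 20·19 = 380, n = 20.

20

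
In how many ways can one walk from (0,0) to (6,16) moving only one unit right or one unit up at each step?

Each path is a sequence of 22 steps with 6 rights: C(22,6) = 74613.

74613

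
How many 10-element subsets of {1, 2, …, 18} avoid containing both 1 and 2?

All 10-subsets: C(18,10) = 43758. Those containing both fixed elements: C(16,8) = 12870.
43758 − 12870 = 30888.

30888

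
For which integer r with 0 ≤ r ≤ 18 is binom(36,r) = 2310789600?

C(36,r) increases on 0 ≤ r ≤ 18. C(36,12) = 1251677700 and C(36,13) = 2310789600, so r = 13.

13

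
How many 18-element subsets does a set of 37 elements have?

C(37,18) = (37·36·35·34·33·32·31·30·29·28·27·26·25·24·23·22·21·20) / 18! = 113146793787569865523200000 / 6402373705728000 = 17672631900.

17672631900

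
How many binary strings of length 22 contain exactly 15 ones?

170544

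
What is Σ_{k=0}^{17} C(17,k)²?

By Vandermonde's identity, Σ C(17,k)² = C(34,17) = 2333606220.

2333606220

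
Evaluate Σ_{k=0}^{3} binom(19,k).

1 + 19 + 171 + 969 = 1160.

1160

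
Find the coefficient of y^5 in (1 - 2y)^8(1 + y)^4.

Coefficient of y^5 = Σ_{j} C(8,j)·(-2)^j·C(4,5-j)·1^(5-j) for j from 1 to 5.
= (-16) + 448 + (-2688) + 4480 + (-1792) = 432.

432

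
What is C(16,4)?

C(16,4) = (16·15·14·13) / 4! = 43680 / 24 = 1820.

1820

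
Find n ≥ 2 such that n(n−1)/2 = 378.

28

n(n−1)/2 = 378 ⇒ n(n−1) = 756. Since 28·27 = 756, n = 28.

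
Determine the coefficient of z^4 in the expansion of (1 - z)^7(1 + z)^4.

Coefficient of z^4 = Σ_{j} C(7,j)·(-1)^j·C(4,4-j)·1^(4-j) for j from 0 to 4.
= 1 + (-28) + 126 + (-140) + 35 = -6.

-6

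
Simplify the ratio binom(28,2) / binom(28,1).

C(n,k+1)/C(n,k) = (n−k)/(k+1) = (28−1)/(1+1) = 27/2.

27/2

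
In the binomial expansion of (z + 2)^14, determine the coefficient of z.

The general term is C(14,j)·(z)^j·(2)^(14-j); the z^1 term has j = 1.
C(14,1) = 14.
Coefficient = C(14,1) · 2^13 = 14 · 8192 = 114688.

114688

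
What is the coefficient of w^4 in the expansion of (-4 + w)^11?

The general term is C(11,j)·(-4)^j·(w)^(11-j); the w^4 term has j = 7.
C(11,7) = 330.
Coefficient = C(11,7) · (-4)^7 = 330 · (-16384) = -5406720.

-5406720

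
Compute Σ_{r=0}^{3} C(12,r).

1 + 12 + 66 + 220 = 299.

299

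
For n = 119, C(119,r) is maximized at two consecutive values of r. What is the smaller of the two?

For odd n = 119, C(119,r) peaks at r = (n−1)/2 and (n+1)/2; the smaller is 59.

59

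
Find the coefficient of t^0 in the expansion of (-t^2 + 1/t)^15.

-3003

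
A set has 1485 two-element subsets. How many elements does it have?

n(n−1)/2 = 1485 ⇒ n(n−1) = 2970. Since 55·54 = 2970, n = 55.

55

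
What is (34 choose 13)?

C(34,13) = (34·33·32·31·30·29·28·27·26·25·24·23·22) / 13! = 5778574175582208000 / 6227020800 = 927983760.

927983760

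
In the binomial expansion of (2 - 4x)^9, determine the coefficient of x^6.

The general term is C(9,j)·(2)^j·(-4x)^(9-j); the x^6 term has j = 3.
C(9,3) = 84.
Coefficient = C(9,3) · 2^3 · (-4)^6 = 84 · 8 · 4096 = 2752512.

2752512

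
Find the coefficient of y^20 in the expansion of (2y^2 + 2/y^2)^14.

1490944

General term: C(14,j)·(2y^2)^j·(2/y^2)^(14-j), with y-exponent 2j − 2(14−j) = 4j − 28.
Set 4j − 28 = 20: j = 12.
C(14,12) = 91; 2^12 = 4096; 2^2 = 4.
Coefficient = 91 · 4096 · 4 = 1490944.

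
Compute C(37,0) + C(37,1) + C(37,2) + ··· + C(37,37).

137438953472

Setting x = 1 in (1+x)^37 gives Σ C(37,i) = 2^37 = 137438953472.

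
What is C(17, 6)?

12376

C(17,6) = (17·16·15·14·13·12) / 6! = 8910720 / 720 = 12376.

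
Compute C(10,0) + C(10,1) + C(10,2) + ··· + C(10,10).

Setting x = 1 in (1+x)^10 gives Σ C(10,k) = 2^10 = 1024.

1024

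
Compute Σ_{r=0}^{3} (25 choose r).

2626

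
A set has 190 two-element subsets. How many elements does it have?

n(n−1)/2 = 190 ⇒ n(n−1) = 380. Since 20·19 = 380, n = 20.

20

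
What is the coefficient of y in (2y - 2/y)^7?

-4480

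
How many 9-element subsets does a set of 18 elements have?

48620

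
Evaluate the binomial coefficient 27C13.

20058300

C(27,13) = (27·26·25·24·23·22·21·20·19·18·17·16·15) / 13! = 124903451312640000 / 6227020800 = 20058300.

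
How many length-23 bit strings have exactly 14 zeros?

Choose the 14 positions: C(23,14) = 817190.

817190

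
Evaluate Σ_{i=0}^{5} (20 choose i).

1 + 20 + 190 + 1140 + 4845 + 15504 = 21700.

21700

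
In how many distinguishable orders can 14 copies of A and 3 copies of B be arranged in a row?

Choose positions for the A's: C(17,14) = 680.

680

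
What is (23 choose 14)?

C(23,14) = C(23,9) by symmetry.
C(23,9) = (23·22·21·20·19·18·17·16·15) / 9! = 296541907200 / 362880 = 817190.

817190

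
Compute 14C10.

1001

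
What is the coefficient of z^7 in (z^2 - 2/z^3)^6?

-12

General term: C(6,j)·(z^2)^j·(-2/z^3)^(6-j), with z-exponent 2j − 3(6−j) = 5j − 18.
Set 5j − 18 = 7: j = 5.
C(6,5) = 6; 1^5 = 1; (-2)^1 = -2.
Coefficient = 6 · 1 · (-2) = -12.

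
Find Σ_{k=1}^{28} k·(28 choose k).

Since k·C(28,k) = 28·C(27,k−1), the sum is 28·2^27 = 28·134217728 = 3758096384.

3758096384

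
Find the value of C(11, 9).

C(11,9) = C(11,2) by symmetry.
C(11,2) = (11·10) / 2! = 110 / 2 = 55.

55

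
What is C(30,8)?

5852925

C(30,8) = (30·29·28·27·26·25·24·23) / 8! = 235989936000 / 40320 = 5852925.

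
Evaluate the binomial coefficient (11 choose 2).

55

C(11,2) = (11·10) / 2! = 110 / 2 = 55.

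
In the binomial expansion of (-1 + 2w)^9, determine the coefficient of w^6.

-5376

The general term is C(9,j)·(-1)^j·(2w)^(9-j); the w^6 term has j = 3.
C(9,3) = 84.
Coefficient = C(9,3) · (-1)^3 · 2^6 = 84 · (-1) · 64 = -5376.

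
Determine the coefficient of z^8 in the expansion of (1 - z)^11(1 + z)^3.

Coefficient of z^8 = Σ_{j} C(11,j)·(-1)^j·C(3,8-j)·1^(8-j) for j from 5 to 8.
= (-462) + 1386 + (-990) + 165 = 99.

99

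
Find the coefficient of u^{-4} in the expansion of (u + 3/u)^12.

General term: C(12,j)·(u)^j·(3/u)^(12-j), with u-exponent 1j − 1(12−j) = 2j − 12.
Set 2j − 12 = -4: j = 4.
C(12,4) = 495; 1^4 = 1; 3^8 = 6561.
Coefficient = 495 · 1 · 6561 = 3247695.

3247695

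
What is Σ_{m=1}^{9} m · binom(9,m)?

Differentiating (1+x)^9 and setting x=1: Σ m·C(9,m) = 9·2^8 = 2304.

2304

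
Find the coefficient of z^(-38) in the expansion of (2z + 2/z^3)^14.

General term: C(14,j)·(2z)^j·(2/z^3)^(14-j), with z-exponent 1j − 3(14−j) = 4j − 42.
Set 4j − 42 = -38: j = 1.
C(14,1) = 14; 2^1 = 2; 2^13 = 8192.
Coefficient = 14 · 2 · 8192 = 229376.

229376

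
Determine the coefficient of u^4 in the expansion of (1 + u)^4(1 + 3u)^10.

32521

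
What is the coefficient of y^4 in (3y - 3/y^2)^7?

-15309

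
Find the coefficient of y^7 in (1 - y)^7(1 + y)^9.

-70

Coefficient of y^7 = Σ_{j} C(7,j)·(-1)^j·C(9,7-j)·1^(7-j) for j from 0 to 7.
= 36 + (-588) + 2646 + (-4410) + 2940 + (-756) + 63 + (-1) = -70.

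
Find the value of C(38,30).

48903492

C(38,30) = C(38,8) by symmetry.
C(38,8) = (38·37·36·35·34·33·32·31) / 8! = 1971788797440 / 40320 = 48903492.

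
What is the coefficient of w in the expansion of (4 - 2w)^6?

-12288

The general term is C(6,j)·(4)^j·(-2w)^(6-j); the w^1 term has j = 5.
C(6,5) = 6.
Coefficient = C(6,5) · 4^5 · (-2)^1 = 6 · 1024 · (-2) = -12288.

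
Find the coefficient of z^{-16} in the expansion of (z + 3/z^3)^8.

General term: C(8,j)·(z)^j·(3/z^3)^(8-j), with z-exponent 1j − 3(8−j) = 4j − 24.
Set 4j − 24 = -16: j = 2.
C(8,2) = 28; 1^2 = 1; 3^6 = 729.
Coefficient = 28 · 1 · 729 = 20412.

20412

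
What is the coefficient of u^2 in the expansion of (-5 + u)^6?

The general term is C(6,j)·(-5)^j·(u)^(6-j); the u^2 term has j = 4.
C(6,4) = 15.
Coefficient = C(6,4) · (-5)^4 = 15 · 625 = 9375.

9375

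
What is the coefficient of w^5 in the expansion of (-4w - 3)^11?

-344881152

The general term is C(11,j)·(-4w)^j·(-3)^(11-j); the w^5 term has j = 5.
C(11,5) = 462.
Coefficient = C(11,5) · (-4)^5 · (-3)^6 = 462 · (-1024) · 729 = -344881152.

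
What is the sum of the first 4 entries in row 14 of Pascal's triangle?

470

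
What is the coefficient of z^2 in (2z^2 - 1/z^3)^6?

240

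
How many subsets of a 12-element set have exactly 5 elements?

792

Choose the 5 positions: C(12,5) = 792.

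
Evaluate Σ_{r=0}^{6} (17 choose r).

21778

1 + 17 + 136 + 680 + 2380 + 6188 + 12376 = 21778.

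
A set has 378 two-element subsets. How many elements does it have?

28

n(n−1)/2 = 378 ⇒ n(n−1) = 756. Since 28·27 = 756, n = 28.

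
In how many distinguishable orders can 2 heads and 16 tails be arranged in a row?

153

Choose positions for the heads: C(18,2) = 153.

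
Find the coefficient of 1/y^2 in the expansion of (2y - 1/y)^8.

General term: C(8,j)·(2y)^j·(-1/y)^(8-j), with y-exponent 1j − 1(8−j) = 2j − 8.
Set 2j − 8 = -2: j = 3.
C(8,3) = 56; 2^3 = 8; (-1)^5 = -1.
Coefficient = 56 · 8 · (-1) = -448.

-448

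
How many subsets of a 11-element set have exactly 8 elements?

165

Choose the 8 positions: C(11,8) = 165.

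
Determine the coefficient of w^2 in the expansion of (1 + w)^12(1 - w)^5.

16

Coefficient of w^2 = Σ_{j} C(12,j)·1^j·C(5,2-j)·(-1)^(2-j) for j from 0 to 2.
= 10 + (-60) + 66 = 16.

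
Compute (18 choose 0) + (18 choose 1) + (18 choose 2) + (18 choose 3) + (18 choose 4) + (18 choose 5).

12616

1 + 18 + 153 + 816 + 3060 + 8568 = 12616.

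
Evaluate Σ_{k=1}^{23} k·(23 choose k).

96468992

Differentiating (1+x)^23 and setting x=1: Σ k·C(23,k) = 23·2^22 = 96468992.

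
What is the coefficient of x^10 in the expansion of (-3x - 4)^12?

62355744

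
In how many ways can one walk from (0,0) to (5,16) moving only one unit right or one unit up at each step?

Each path is a sequence of 21 steps with 5 rights: C(21,5) = 20349.

20349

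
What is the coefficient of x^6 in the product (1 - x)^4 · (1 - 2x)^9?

36432

Coefficient of x^6 = Σ_{j} C(4,j)·(-1)^j·C(9,6-j)·(-2)^(6-j) for j from 0 to 4.
= 5376 + 16128 + 12096 + 2688 + 144 = 36432.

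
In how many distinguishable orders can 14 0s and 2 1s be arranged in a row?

120

Choose positions for the 0s: C(16,14) = 120.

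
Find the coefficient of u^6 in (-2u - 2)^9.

The general term is C(9,j)·(-2u)^j·(-2)^(9-j); the u^6 term has j = 6.
C(9,6) = 84.
Coefficient = C(9,6) · (-2)^6 · (-2)^3 = 84 · 64 · (-8) = -43008.

-43008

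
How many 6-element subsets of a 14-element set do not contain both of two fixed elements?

2508

All 6-subsets: C(14,6) = 3003. Those containing both fixed elements: C(12,4) = 495.
3003 − 495 = 2508.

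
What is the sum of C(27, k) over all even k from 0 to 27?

Even-k terms of row 27 sum to 2^26 = 67108864.

67108864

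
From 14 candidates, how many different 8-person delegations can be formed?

This is C(14,8) = 3003.

3003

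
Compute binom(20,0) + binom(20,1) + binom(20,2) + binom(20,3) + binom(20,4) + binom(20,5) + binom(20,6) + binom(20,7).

137980

1 + 20 + 190 + 1140 + 4845 + 15504 + 38760 + 77520 = 137980.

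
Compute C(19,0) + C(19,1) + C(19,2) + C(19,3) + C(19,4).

1 + 19 + 171 + 969 + 3876 = 5036.

5036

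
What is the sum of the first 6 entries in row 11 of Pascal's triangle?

1024

1 + 11 + 55 + 165 + 330 + 462 = 1024.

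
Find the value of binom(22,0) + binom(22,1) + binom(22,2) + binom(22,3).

1794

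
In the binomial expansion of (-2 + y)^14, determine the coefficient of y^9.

-64064

The general term is C(14,j)·(-2)^j·(y)^(14-j); the y^9 term has j = 5.
C(14,5) = 2002.
Coefficient = C(14,5) · (-2)^5 = 2002 · (-32) = -64064.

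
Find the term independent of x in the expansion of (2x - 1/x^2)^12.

126720

General term: C(12,j)·(2x)^j·(-1/x^2)^(12-j), with x-exponent 1j − 2(12−j) = 3j − 24.
Set 3j − 24 = 0: j = 8.
C(12,8) = 495; 2^8 = 256; (-1)^4 = 1.
Coefficient = 495 · 256 · 1 = 126720.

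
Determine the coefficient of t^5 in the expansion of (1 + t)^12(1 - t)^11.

55

Coefficient of t^5 = Σ_{j} C(12,j)·1^j·C(11,5-j)·(-1)^(5-j) for j from 0 to 5.
= (-462) + 3960 + (-10890) + 12100 + (-5445) + 792 = 55.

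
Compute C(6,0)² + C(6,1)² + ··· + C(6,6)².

924

Σ C(6,j)² is the coefficient of x^6 in (1+x)^6(1+x)^6 = (1+x)^12, i.e. C(12,6) = 924.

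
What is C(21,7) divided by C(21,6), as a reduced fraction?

15/7

C(n,k+1)/C(n,k) = (n−k)/(k+1) = (21−6)/(6+1) = 15/7.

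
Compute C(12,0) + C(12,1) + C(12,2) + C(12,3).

299

1 + 12 + 66 + 220 = 299.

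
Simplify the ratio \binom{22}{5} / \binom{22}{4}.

18/5

C(n,k+1)/C(n,k) = (n−k)/(k+1) = (22−4)/(4+1) = 18/5.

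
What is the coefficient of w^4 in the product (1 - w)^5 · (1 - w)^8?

715

Coefficient of w^4 = Σ_{j} C(5,j)·(-1)^j·C(8,4-j)·(-1)^(4-j) for j from 0 to 4.
= 70 + 280 + 280 + 80 + 5 = 715.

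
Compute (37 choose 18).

C(37,18) = (37·36·35·34·33·32·31·30·29·28·27·26·25·24·23·22·21·20) / 18! = 113146793787569865523200000 / 6402373705728000 = 17672631900.

17672631900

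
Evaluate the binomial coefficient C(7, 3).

35

C(7,3) = (7·6·5) / 3! = 210 / 6 = 35.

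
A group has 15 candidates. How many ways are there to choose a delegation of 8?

6435

This is C(15,8) = 6435.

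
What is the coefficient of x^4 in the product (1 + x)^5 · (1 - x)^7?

Coefficient of x^4 = Σ_{j} C(5,j)·1^j·C(7,4-j)·(-1)^(4-j) for j from 0 to 4.
= 35 + (-175) + 210 + (-70) + 5 = 5.

5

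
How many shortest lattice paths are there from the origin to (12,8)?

Each path is a sequence of 20 steps with 12 rights: C(20,12) = 125970.

125970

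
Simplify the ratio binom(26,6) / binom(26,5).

7/2

C(n,k+1)/C(n,k) = (n−k)/(k+1) = (26−5)/(5+1) = 21/6 = 7/2.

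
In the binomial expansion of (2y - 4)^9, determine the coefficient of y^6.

-344064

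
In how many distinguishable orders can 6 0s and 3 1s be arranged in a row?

Choose positions for the 0s: C(9,6) = 84.

84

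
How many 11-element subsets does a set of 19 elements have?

75582

C(19,11) = C(19,8) by symmetry.
C(19,8) = (19·18·17·16·15·14·13·12) / 8! = 3047466240 / 40320 = 75582.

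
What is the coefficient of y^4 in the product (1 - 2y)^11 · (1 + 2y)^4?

-688

Coefficient of y^4 = Σ_{j} C(11,j)·(-2)^j·C(4,4-j)·2^(4-j) for j from 0 to 4.
= 16 + (-704) + 5280 + (-10560) + 5280 = -688.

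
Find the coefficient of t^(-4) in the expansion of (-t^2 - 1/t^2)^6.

General term: C(6,j)·(-t^2)^j·(-1/t^2)^(6-j), with t-exponent 2j − 2(6−j) = 4j − 12.
Set 4j − 12 = -4: j = 2.
C(6,2) = 15; (-1)^2 = 1; (-1)^4 = 1.
Coefficient = 15 · 1 · 1 = 15.

15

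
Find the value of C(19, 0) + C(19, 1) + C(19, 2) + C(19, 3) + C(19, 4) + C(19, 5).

16664

1 + 19 + 171 + 969 + 3876 + 11628 = 16664.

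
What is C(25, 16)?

2042975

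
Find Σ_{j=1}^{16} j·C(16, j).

Differentiating (1+x)^16 and setting x=1: Σ j·C(16,j) = 16·2^15 = 524288.

524288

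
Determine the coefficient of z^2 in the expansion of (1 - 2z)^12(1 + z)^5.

154

Coefficient of z^2 = Σ_{j} C(12,j)·(-2)^j·C(5,2-j)·1^(2-j) for j from 0 to 2.
= 10 + (-120) + 264 = 154.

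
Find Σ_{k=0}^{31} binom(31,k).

2147483648

The entries of row 31 sum to 2^31 = 2147483648.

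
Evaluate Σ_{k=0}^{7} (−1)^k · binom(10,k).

The partial alternating sum Σ_{k=0}^{7} (−1)^k C(10,k) = (−1)^7 C(9,7) = -36.

-36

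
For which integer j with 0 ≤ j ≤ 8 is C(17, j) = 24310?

C(17,j) increases on 0 ≤ j ≤ 8. C(17,7) = 19448 and C(17,8) = 24310, so j = 8.

8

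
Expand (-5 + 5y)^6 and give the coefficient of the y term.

The general term is C(6,j)·(-5)^j·(5y)^(6-j); the y^1 term has j = 5.
C(6,5) = 6.
Coefficient = C(6,5) · (-5)^5 · 5^1 = 6 · (-3125) · 5 = -93750.

-93750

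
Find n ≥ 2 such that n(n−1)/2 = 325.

26

n(n−1)/2 = 325 ⇒ n(n−1) = 650. Since 26·25 = 650, n = 26.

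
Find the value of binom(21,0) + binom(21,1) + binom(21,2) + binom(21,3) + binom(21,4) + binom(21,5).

1 + 21 + 210 + 1330 + 5985 + 20349 = 27896.

27896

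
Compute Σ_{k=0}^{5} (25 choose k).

68406

1 + 25 + 300 + 2300 + 12650 + 53130 = 68406.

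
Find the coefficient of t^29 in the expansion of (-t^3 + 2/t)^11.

22

General term: C(11,j)·(-t^3)^j·(2/t)^(11-j), with t-exponent 3j − 1(11−j) = 4j − 11.
Set 4j − 11 = 29: j = 10.
C(11,10) = 11; (-1)^10 = 1; 2^1 = 2.
Coefficient = 11 · 1 · 2 = 22.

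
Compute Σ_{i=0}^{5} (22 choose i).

35443

1 + 22 + 231 + 1540 + 7315 + 26334 = 35443.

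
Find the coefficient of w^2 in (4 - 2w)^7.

86016

The general term is C(7,j)·(4)^j·(-2w)^(7-j); the w^2 term has j = 5.
C(7,5) = 21.
Coefficient = C(7,5) · 4^5 · (-2)^2 = 21 · 1024 · 4 = 86016.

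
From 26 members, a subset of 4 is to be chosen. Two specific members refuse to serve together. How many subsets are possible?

14674

All 4-subsets: C(26,4) = 14950. Those containing both fixed elements: C(24,2) = 276.
14950 − 276 = 14674.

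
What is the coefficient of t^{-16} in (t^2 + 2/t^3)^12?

126720

General term: C(12,j)·(t^2)^j·(2/t^3)^(12-j), with t-exponent 2j − 3(12−j) = 5j − 36.
Set 5j − 36 = -16: j = 4.
C(12,4) = 495; 1^4 = 1; 2^8 = 256.
Coefficient = 495 · 1 · 256 = 126720.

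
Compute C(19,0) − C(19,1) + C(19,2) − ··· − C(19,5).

The partial alternating sum Σ_{k=0}^{5} (−1)^k C(19,k) = (−1)^5 C(18,5) = -8568.

-8568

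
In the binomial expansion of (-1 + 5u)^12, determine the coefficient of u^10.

The general term is C(12,j)·(-1)^j·(5u)^(12-j); the u^10 term has j = 2.
C(12,2) = 66.
Coefficient = C(12,2) · 5^10 = 66 · 9765625 = 644531250.

644531250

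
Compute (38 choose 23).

C(38,23) = C(38,15) by symmetry.
C(38,15) = (38·37·36·35·34·33·32·31·30·29·28·27·26·25·24) / 15! = 20231404874494894080000 / 1307674368000 = 15471286560.

15471286560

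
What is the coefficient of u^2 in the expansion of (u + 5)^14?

22216796875

The general term is C(14,j)·(u)^j·(5)^(14-j); the u^2 term has j = 2.
C(14,2) = 91.
Coefficient = C(14,2) · 5^12 = 91 · 244140625 = 22216796875.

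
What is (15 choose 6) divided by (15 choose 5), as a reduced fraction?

5/3

C(n,k+1)/C(n,k) = (n−k)/(k+1) = (15−5)/(5+1) = 10/6 = 5/3.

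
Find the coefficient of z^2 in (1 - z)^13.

78

The general term is C(13,j)·(1)^j·(-z)^(13-j); the z^2 term has j = 11.
C(13,11) = 78.
Coefficient = C(13,11) = 78.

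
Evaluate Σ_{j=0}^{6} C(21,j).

82160

1 + 21 + 210 + 1330 + 5985 + 20349 + 54264 = 82160.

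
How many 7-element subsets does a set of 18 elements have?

31824

C(18,7) = (18·17·16·15·14·13·12) / 7! = 160392960 / 5040 = 31824.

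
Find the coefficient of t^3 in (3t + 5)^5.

The general term is C(5,j)·(3t)^j·(5)^(5-j); the t^3 term has j = 3.
C(5,3) = 10.
Coefficient = C(5,3) · 3^3 · 5^2 = 10 · 27 · 25 = 6750.

6750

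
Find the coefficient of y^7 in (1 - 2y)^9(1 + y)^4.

96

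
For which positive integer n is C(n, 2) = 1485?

55

n(n−1)/2 = 1485 ⇒ n(n−1) = 2970. Since 55·54 = 2970, n = 55.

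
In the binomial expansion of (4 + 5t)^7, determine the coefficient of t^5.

1050000

The general term is C(7,j)·(4)^j·(5t)^(7-j); the t^5 term has j = 2.
C(7,2) = 21.
Coefficient = C(7,2) · 4^2 · 5^5 = 21 · 16 · 3125 = 1050000.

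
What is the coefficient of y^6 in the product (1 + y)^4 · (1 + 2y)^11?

Coefficient of y^6 = Σ_{j} C(4,j)·1^j·C(11,6-j)·2^(6-j) for j from 0 to 4.
= 29568 + 59136 + 31680 + 5280 + 220 = 125884.

125884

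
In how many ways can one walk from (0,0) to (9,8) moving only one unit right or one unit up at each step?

24310

Each path is a sequence of 17 steps with 9 rights: C(17,9) = 24310.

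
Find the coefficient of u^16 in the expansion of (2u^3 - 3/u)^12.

General term: C(12,j)·(2u^3)^j·(-3/u)^(12-j), with u-exponent 3j − 1(12−j) = 4j − 12.
Set 4j − 12 = 16: j = 7.
C(12,7) = 792; 2^7 = 128; (-3)^5 = -243.
Coefficient = 792 · 128 · (-243) = -24634368.

-24634368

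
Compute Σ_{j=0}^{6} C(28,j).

499178

1 + 28 + 378 + 3276 + 20475 + 98280 + 376740 = 499178.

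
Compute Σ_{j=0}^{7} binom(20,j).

1 + 20 + 190 + 1140 + 4845 + 15504 + 38760 + 77520 = 137980.

137980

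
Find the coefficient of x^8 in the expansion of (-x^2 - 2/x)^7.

General term: C(7,j)·(-x^2)^j·(-2/x)^(7-j), with x-exponent 2j − 1(7−j) = 3j − 7.
Set 3j − 7 = 8: j = 5.
C(7,5) = 21; (-1)^5 = -1; (-2)^2 = 4.
Coefficient = 21 · (-1) · 4 = -84.

-84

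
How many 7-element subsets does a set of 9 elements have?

36

C(9,7) = C(9,2) by symmetry.
C(9,2) = (9·8) / 2! = 72 / 2 = 36.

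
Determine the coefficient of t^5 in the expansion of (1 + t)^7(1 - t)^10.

-56

Coefficient of t^5 = Σ_{j} C(7,j)·1^j·C(10,5-j)·(-1)^(5-j) for j from 0 to 5.
= (-252) + 1470 + (-2520) + 1575 + (-350) + 21 = -56.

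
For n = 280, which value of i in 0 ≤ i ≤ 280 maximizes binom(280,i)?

140

C(280,i) is maximized at i = 280/2 = 140.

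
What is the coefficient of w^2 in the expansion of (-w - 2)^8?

The general term is C(8,j)·(-w)^j·(-2)^(8-j); the w^2 term has j = 2.
C(8,2) = 28.
Coefficient = C(8,2) · (-2)^6 = 28 · 64 = 1792.

1792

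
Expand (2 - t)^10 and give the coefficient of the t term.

-5120

The general term is C(10,j)·(2)^j·(-t)^(10-j); the t^1 term has j = 9.
C(10,9) = 10.
Coefficient = C(10,9) · 2^9 · (-1)^1 = 10 · 512 · (-1) = -5120.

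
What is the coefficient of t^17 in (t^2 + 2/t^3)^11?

General term: C(11,j)·(t^2)^j·(2/t^3)^(11-j), with t-exponent 2j − 3(11−j) = 5j − 33.
Set 5j − 33 = 17: j = 10.
C(11,10) = 11; 1^10 = 1; 2^1 = 2.
Coefficient = 11 · 1 · 2 = 22.

22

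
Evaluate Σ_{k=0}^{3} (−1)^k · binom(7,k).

-20

The partial alternating sum Σ_{k=0}^{3} (−1)^k C(7,k) = (−1)^3 C(6,3) = -20.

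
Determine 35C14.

2319959400

C(35,14) = (35·34·33·32·31·30·29·28·27·26·25·24·23·22) / 14! = 202250096145377280000 / 87178291200 = 2319959400.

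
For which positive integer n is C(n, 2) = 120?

16

n(n−1)/2 = 120 ⇒ n(n−1) = 240. Since 16·15 = 240, n = 16.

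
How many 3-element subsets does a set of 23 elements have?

1771

C(23,3) = (23·22·21) / 3! = 10626 / 6 = 1771.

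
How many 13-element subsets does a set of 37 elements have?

3562467300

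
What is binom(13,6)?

C(13,6) = (13·12·11·10·9·8) / 6! = 1235520 / 720 = 1716.

1716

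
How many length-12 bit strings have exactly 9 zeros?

Choose the 9 positions: C(12,9) = 220.

220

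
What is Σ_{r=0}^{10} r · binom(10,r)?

5120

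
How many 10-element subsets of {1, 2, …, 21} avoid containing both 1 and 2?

All 10-subsets: C(21,10) = 352716. Those containing both fixed elements: C(19,8) = 75582.
352716 − 75582 = 277134.

277134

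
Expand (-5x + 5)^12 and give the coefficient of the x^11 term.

The general term is C(12,j)·(-5x)^j·(5)^(12-j); the x^11 term has j = 11.
C(12,11) = 12.
Coefficient = C(12,11) · (-5)^11 · 5^1 = 12 · (-48828125) · 5 = -2929687500.

-2929687500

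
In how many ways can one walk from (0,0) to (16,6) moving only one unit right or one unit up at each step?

Each path is a sequence of 22 steps with 16 rights: C(22,16) = 74613.

74613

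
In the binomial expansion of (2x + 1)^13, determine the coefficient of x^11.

159744

The general term is C(13,j)·(2x)^j·(1)^(13-j); the x^11 term has j = 11.
C(13,11) = 78.
Coefficient = C(13,11) · 2^11 = 78 · 2048 = 159744.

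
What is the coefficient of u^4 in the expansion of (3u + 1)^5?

405

The general term is C(5,j)·(3u)^j·(1)^(5-j); the u^4 term has j = 4.
C(5,4) = 5.
Coefficient = C(5,4) · 3^4 = 5 · 81 = 405.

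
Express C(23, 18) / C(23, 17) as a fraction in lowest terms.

C(n,k+1)/C(n,k) = (n−k)/(k+1) = (23−17)/(17+1) = 6/18 = 1/3.

1/3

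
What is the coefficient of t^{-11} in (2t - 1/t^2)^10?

-960

General term: C(10,j)·(2t)^j·(-1/t^2)^(10-j), with t-exponent 1j − 2(10−j) = 3j − 20.
Set 3j − 20 = -11: j = 3.
C(10,3) = 120; 2^3 = 8; (-1)^7 = -1.
Coefficient = 120 · 8 · (-1) = -960.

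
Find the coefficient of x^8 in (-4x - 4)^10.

The general term is C(10,j)·(-4x)^j·(-4)^(10-j); the x^8 term has j = 8.
C(10,8) = 45.
Coefficient = C(10,8) · (-4)^8 · (-4)^2 = 45 · 65536 · 16 = 47185920.

47185920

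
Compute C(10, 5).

C(10,5) = (10·9·8·7·6) / 5! = 30240 / 120 = 252.

252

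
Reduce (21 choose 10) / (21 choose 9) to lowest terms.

C(n,k+1)/C(n,k) = (n−k)/(k+1) = (21−9)/(9+1) = 12/10 = 6/5.

6/5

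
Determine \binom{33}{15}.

1037158320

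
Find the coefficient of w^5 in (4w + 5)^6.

The general term is C(6,j)·(4w)^j·(5)^(6-j); the w^5 term has j = 5.
C(6,5) = 6.
Coefficient = C(6,5) · 4^5 · 5^1 = 6 · 1024 · 5 = 30720.

30720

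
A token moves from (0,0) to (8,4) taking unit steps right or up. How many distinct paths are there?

495

Each path is a sequence of 12 steps with 8 rights: C(12,8) = 495.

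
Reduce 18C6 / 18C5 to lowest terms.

13/6

C(n,k+1)/C(n,k) = (n−k)/(k+1) = (18−5)/(5+1) = 13/6.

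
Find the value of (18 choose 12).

18564

C(18,12) = C(18,6) by symmetry.
C(18,6) = (18·17·16·15·14·13) / 6! = 13366080 / 720 = 18564.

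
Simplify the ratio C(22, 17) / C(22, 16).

C(n,k+1)/C(n,k) = (n−k)/(k+1) = (22−16)/(16+1) = 6/17.

6/17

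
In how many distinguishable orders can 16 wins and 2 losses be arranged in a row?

153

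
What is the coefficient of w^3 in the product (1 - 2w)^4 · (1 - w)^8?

Coefficient of w^3 = Σ_{j} C(4,j)·(-2)^j·C(8,3-j)·(-1)^(3-j) for j from 0 to 3.
= (-56) + (-224) + (-192) + (-32) = -504.

-504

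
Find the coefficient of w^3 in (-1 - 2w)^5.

-80

The general term is C(5,j)·(-1)^j·(-2w)^(5-j); the w^3 term has j = 2.
C(5,2) = 10.
Coefficient = C(5,2) · (-2)^3 = 10 · (-8) = -80.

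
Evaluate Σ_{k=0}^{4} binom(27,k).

20854

1 + 27 + 351 + 2925 + 17550 = 20854.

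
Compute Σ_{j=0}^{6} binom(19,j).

43796

1 + 19 + 171 + 969 + 3876 + 11628 + 27132 = 43796.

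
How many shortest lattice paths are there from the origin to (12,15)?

Each path is a sequence of 27 steps with 12 rights: C(27,12) = 17383860.

17383860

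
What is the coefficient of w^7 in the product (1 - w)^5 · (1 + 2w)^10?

Coefficient of w^7 = Σ_{j} C(5,j)·(-1)^j·C(10,7-j)·2^(7-j) for j from 0 to 5.
= 15360 + (-67200) + 80640 + (-33600) + 4800 + (-180) = -180.

-180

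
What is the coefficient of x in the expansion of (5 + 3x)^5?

The general term is C(5,j)·(5)^j·(3x)^(5-j); the x^1 term has j = 4.
C(5,4) = 5.
Coefficient = C(5,4) · 5^4 · 3^1 = 5 · 625 · 3 = 9375.

9375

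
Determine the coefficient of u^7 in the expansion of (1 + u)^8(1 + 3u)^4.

15464

Coefficient of u^7 = Σ_{j} C(8,j)·1^j·C(4,7-j)·3^(7-j) for j from 3 to 7.
= 4536 + 7560 + 3024 + 336 + 8 = 15464.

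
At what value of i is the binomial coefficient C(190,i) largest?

C(190,i) is maximized at i = 190/2 = 95.

95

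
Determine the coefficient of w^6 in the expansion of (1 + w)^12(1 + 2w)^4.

27236

Coefficient of w^6 = Σ_{j} C(12,j)·1^j·C(4,6-j)·2^(6-j) for j from 2 to 6.
= 1056 + 7040 + 11880 + 6336 + 924 = 27236.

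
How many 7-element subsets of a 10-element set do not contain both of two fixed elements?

64

All 7-subsets: C(10,7) = 120. Those containing both fixed elements: C(8,5) = 56.
120 − 56 = 64.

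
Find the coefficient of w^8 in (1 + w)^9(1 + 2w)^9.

Coefficient of w^8 = Σ_{j} C(9,j)·1^j·C(9,8-j)·2^(8-j) for j from 0 to 8.
= 2304 + 41472 + 193536 + 338688 + 254016 + 84672 + 12096 + 648 + 9 = 927441.

927441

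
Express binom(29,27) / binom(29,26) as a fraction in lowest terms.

1/9

C(n,k+1)/C(n,k) = (n−k)/(k+1) = (29−26)/(26+1) = 3/27 = 1/9.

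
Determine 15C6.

C(15,6) = (15·14·13·12·11·10) / 6! = 3603600 / 720 = 5005.

5005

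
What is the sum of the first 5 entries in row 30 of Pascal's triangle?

31931

1 + 30 + 435 + 4060 + 27405 = 31931.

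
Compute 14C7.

3432

C(14,7) = (14·13·12·11·10·9·8) / 7! = 17297280 / 5040 = 3432.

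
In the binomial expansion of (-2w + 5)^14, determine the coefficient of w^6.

75075000000

The general term is C(14,j)·(-2w)^j·(5)^(14-j); the w^6 term has j = 6.
C(14,6) = 3003.
Coefficient = C(14,6) · (-2)^6 · 5^8 = 3003 · 64 · 390625 = 75075000000.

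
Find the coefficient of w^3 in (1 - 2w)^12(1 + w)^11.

-11

Coefficient of w^3 = Σ_{j} C(12,j)·(-2)^j·C(11,3-j)·1^(3-j) for j from 0 to 3.
= 165 + (-1320) + 2904 + (-1760) = -11.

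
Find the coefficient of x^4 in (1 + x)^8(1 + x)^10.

Coefficient of x^4 = Σ_{j} C(8,j)·C(10,4-j) for j from 0 to 4.
= 210 + 960 + 1260 + 560 + 70 = 3060.

3060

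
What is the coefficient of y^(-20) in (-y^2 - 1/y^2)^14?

General term: C(14,j)·(-y^2)^j·(-1/y^2)^(14-j), with y-exponent 2j − 2(14−j) = 4j − 28.
Set 4j − 28 = -20: j = 2.
C(14,2) = 91; (-1)^2 = 1; (-1)^12 = 1.
Coefficient = 91 · 1 · 1 = 91.

91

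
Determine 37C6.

2324784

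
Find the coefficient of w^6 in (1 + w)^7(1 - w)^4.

Coefficient of w^6 = Σ_{j} C(7,j)·1^j·C(4,6-j)·(-1)^(6-j) for j from 2 to 6.
= 21 + (-140) + 210 + (-84) + 7 = 14.

14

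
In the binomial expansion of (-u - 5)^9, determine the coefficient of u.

The general term is C(9,j)·(-u)^j·(-5)^(9-j); the u^1 term has j = 1.
C(9,1) = 9.
Coefficient = C(9,1) · (-1)^1 · (-5)^8 = 9 · (-1) · 390625 = -3515625.

-3515625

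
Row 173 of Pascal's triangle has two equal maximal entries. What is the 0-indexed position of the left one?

86

For odd n = 173, C(173,j) peaks at j = (n−1)/2 and (n+1)/2; the smaller is 86.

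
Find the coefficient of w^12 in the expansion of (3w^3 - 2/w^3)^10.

-2099520

General term: C(10,j)·(3w^3)^j·(-2/w^3)^(10-j), with w-exponent 3j − 3(10−j) = 6j − 30.
Set 6j − 30 = 12: j = 7.
C(10,7) = 120; 3^7 = 2187; (-2)^3 = -8.
Coefficient = 120 · 2187 · (-8) = -2099520.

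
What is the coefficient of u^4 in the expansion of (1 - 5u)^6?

9375

The general term is C(6,j)·(1)^j·(-5u)^(6-j); the u^4 term has j = 2.
C(6,2) = 15.
Coefficient = C(6,2) · (-5)^4 = 15 · 625 = 9375.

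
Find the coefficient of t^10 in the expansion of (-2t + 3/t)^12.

-73728

General term: C(12,j)·(-2t)^j·(3/t)^(12-j), with t-exponent 1j − 1(12−j) = 2j − 12.
Set 2j − 12 = 10: j = 11.
C(12,11) = 12; (-2)^11 = -2048; 3^1 = 3.
Coefficient = 12 · (-2048) · 3 = -73728.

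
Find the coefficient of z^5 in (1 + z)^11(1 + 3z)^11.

Coefficient of z^5 = Σ_{j} C(11,j)·1^j·C(11,5-j)·3^(5-j) for j from 0 to 5.
= 112266 + 294030 + 245025 + 81675 + 10890 + 462 = 744348.

744348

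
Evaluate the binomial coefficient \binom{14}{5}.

2002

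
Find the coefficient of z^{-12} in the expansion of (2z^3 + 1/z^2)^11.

General term: C(11,j)·(2z^3)^j·(1/z^2)^(11-j), with z-exponent 3j − 2(11−j) = 5j − 22.
Set 5j − 22 = -12: j = 2.
C(11,2) = 55; 2^2 = 4; 1^9 = 1.
Coefficient = 55 · 4 · 1 = 220.

220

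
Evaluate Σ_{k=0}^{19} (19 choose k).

The entries of row 19 sum to 2^19 = 524288.

524288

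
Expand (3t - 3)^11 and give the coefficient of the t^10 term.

-1948617

The general term is C(11,j)·(3t)^j·(-3)^(11-j); the t^10 term has j = 10.
C(11,10) = 11.
Coefficient = C(11,10) · 3^10 · (-3)^1 = 11 · 59049 · (-3) = -1948617.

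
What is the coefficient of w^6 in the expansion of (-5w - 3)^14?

The general term is C(14,j)·(-5w)^j·(-3)^(14-j); the w^6 term has j = 6.
C(14,6) = 3003.
Coefficient = C(14,6) · (-5)^6 · (-3)^8 = 3003 · 15625 · 6561 = 307854421875.

307854421875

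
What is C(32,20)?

225792840

C(32,20) = C(32,12) by symmetry.
C(32,12) = (32·31·30·29·28·27·26·25·24·23·22·21) / 12! = 108155131628544000 / 479001600 = 225792840.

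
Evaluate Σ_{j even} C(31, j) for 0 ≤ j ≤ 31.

1073741824

Even-j terms of row 31 sum to 2^30 = 1073741824.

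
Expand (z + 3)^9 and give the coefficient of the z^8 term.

The general term is C(9,j)·(z)^j·(3)^(9-j); the z^8 term has j = 8.
C(9,8) = 9.
Coefficient = C(9,8) · 3^1 = 9 · 3 = 27.

27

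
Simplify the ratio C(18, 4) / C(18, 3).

C(n,k+1)/C(n,k) = (n−k)/(k+1) = (18−3)/(3+1) = 15/4.

15/4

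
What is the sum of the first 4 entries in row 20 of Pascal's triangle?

1351

1 + 20 + 190 + 1140 = 1351.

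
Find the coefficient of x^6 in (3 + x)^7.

21

The general term is C(7,j)·(3)^j·(x)^(7-j); the x^6 term has j = 1.
C(7,1) = 7.
Coefficient = C(7,1) · 3^1 = 7 · 3 = 21.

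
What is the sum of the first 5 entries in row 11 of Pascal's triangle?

562

1 + 11 + 55 + 165 + 330 = 562.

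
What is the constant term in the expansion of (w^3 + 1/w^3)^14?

3432

General term: C(14,j)·(w^3)^j·(1/w^3)^(14-j), with w-exponent 3j − 3(14−j) = 6j − 42.
Set 6j − 42 = 0: j = 7.
C(14,7) = 3432; 1^7 = 1; 1^7 = 1.
Coefficient = 3432 · 1 · 1 = 3432.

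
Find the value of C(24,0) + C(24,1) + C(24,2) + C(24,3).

2325

1 + 24 + 276 + 2024 = 2325.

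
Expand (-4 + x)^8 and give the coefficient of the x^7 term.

The general term is C(8,j)·(-4)^j·(x)^(8-j); the x^7 term has j = 1.
C(8,1) = 8.
Coefficient = C(8,1) · (-4)^1 = 8 · (-4) = -32.

-32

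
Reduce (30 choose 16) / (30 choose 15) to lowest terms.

15/16

C(n,k+1)/C(n,k) = (n−k)/(k+1) = (30−15)/(15+1) = 15/16.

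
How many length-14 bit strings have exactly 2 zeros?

Choose the 2 positions: C(14,2) = 91.

91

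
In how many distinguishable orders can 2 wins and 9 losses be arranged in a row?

55

Choose positions for the wins: C(11,2) = 55.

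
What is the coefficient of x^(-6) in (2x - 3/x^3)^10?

1088640

General term: C(10,j)·(2x)^j·(-3/x^3)^(10-j), with x-exponent 1j − 3(10−j) = 4j − 30.
Set 4j − 30 = -6: j = 6.
C(10,6) = 210; 2^6 = 64; (-3)^4 = 81.
Coefficient = 210 · 64 · 81 = 1088640.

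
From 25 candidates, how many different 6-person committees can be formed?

This is C(25,6) = 177100.

177100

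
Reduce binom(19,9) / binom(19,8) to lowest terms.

11/9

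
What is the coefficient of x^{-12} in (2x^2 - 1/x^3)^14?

192192

General term: C(14,j)·(2x^2)^j·(-1/x^3)^(14-j), with x-exponent 2j − 3(14−j) = 5j − 42.
Set 5j − 42 = -12: j = 6.
C(14,6) = 3003; 2^6 = 64; (-1)^8 = 1.
Coefficient = 3003 · 64 · 1 = 192192.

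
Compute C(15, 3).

455

C(15,3) = (15·14·13) / 3! = 2730 / 6 = 455.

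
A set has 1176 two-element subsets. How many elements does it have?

n(n−1)/2 = 1176 ⇒ n(n−1) = 2352. Since 49·48 = 2352, n = 49.

49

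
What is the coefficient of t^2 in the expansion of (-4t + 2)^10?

184320

The general term is C(10,j)·(-4t)^j·(2)^(10-j); the t^2 term has j = 2.
C(10,2) = 45.
Coefficient = C(10,2) · (-4)^2 · 2^8 = 45 · 16 · 256 = 184320.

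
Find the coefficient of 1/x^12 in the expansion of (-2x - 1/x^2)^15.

General term: C(15,j)·(-2x)^j·(-1/x^2)^(15-j), with x-exponent 1j − 2(15−j) = 3j − 30.
Set 3j − 30 = -12: j = 6.
C(15,6) = 5005; (-2)^6 = 64; (-1)^9 = -1.
Coefficient = 5005 · 64 · (-1) = -320320.

-320320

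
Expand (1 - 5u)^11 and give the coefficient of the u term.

-55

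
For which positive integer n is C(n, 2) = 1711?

59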